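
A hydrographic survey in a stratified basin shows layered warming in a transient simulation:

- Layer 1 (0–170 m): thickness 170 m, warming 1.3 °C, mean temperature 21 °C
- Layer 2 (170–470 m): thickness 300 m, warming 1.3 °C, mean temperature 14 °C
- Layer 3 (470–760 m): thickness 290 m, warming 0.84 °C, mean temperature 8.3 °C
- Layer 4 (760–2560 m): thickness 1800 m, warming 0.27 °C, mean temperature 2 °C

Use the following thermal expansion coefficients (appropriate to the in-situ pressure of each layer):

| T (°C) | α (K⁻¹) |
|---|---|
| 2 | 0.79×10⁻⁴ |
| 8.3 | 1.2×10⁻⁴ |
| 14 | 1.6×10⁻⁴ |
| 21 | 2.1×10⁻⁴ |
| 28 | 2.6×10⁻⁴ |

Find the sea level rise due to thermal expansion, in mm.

Layer 1 at 21 °C → α = 2.1×10⁻⁴ K⁻¹
Layer 2 at 14 °C → α = 1.6×10⁻⁴ K⁻¹
Layer 3 at 8.3 °C → α = 1.2×10⁻⁴ K⁻¹
Layer 4 at 2 °C → α = 0.79×10⁻⁴ K⁻¹
170 × 1.3 × 2.1×10⁻⁴ = 0.04641 m
300 × 1.3 × 1.6×10⁻⁴ = 0.06240 m
Layer 3: 1.2×10⁻⁴ × 290 × 0.84 = 0.029232 m
0.79×10⁻⁴ × 1800 × 0.27 = 0.038394 m
Δh = 0.04641 + 0.06240 + 0.029232 + 0.038394 = 0.176436 m

Δh = 176 mm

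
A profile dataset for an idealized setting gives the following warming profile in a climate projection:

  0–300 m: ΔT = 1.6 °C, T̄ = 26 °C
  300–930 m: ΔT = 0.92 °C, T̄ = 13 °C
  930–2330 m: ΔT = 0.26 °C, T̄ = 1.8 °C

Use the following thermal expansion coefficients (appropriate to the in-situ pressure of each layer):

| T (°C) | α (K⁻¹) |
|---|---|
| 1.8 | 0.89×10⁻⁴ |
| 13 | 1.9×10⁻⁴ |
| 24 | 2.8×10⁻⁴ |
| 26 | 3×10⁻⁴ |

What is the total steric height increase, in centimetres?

Layer 1 at 26 °C → α = 3×10⁻⁴ K⁻¹
Layer 2 at 13 °C → α = 1.9×10⁻⁴ K⁻¹
Layer 3 at 1.8 °C → α = 0.89×10⁻⁴ K⁻¹
1.6 × 3×10⁻⁴ × 300 = 0.14400 m
Layer 2: 0.92 × 1.9×10⁻⁴ × 630 = 0.110124 m
930–2330 m: 0.89×10⁻⁴ × 0.26 × 1400 = 0.032396 m
Δh = 0.14400 + 0.110124 + 0.032396 = 0.28652 m ≈ 28.7 cm

28.7 cm of thermosteric rise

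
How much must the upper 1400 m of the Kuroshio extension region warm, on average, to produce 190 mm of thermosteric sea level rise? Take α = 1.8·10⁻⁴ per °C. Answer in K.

about 0.75 K

ΔT = Δh/(αH) = 0.19 / (1.8×10⁻⁴ × 1400) ≈ 0.7540 K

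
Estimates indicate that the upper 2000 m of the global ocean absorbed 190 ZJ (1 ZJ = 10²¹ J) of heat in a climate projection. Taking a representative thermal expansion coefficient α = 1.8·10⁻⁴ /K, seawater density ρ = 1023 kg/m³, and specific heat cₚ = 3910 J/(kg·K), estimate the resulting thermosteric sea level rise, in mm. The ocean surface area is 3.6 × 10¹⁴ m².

Per unit area: Q = 190×10²¹ / (3.6×10¹⁴) ≈ 5.278×10⁸ J/m²
Δh = αQ/(ρcₚ) = 1.8×10⁻⁴ × 5.278×10⁸ / (1023 × 3910) ≈ 0.023751 m

23.8 mm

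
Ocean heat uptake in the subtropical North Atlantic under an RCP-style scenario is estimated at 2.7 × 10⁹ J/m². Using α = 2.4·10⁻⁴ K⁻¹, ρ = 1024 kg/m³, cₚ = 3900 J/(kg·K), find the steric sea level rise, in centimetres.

Δh = 16 cm

Δh = αQ/(ρcₚ) = 2.4×10⁻⁴ × 2.7×10⁹ / (1024 × 3900) ≈ 0.16226 m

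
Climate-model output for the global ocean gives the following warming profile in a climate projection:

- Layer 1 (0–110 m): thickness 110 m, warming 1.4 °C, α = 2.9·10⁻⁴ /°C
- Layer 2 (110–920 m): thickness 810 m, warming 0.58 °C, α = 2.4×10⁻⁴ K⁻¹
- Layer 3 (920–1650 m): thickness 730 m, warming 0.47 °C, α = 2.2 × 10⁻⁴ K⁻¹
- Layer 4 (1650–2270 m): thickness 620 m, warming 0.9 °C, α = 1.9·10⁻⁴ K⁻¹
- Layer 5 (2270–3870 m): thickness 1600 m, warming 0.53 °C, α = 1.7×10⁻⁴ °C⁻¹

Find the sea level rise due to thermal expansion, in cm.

Δh = 48.3 cm

0–110 m: 110 × 2.9×10⁻⁴ × 1.4 = 0.04466 m
810 × 2.4×10⁻⁴ × 0.58 = 0.112752 m
Layer 3: 2.2×10⁻⁴ × 0.47 × 730 = 0.075482 m
Layer 4: 620 × 1.9×10⁻⁴ × 0.9 = 0.10602 m
Layer 5: 0.53 × 1.7×10⁻⁴ × 1600 = 0.14416 m
Δh = 0.04466 + 0.112752 + 0.075482 + 0.10602 + 0.14416 = 0.483074 m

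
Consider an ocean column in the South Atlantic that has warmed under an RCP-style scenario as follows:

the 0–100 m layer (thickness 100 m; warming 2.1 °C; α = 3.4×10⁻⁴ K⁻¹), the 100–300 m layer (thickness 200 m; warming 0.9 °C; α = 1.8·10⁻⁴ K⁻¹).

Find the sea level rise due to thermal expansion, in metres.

about 0.10 m

Layer 1: 3.4×10⁻⁴ × 2.1 × 100 = 0.07140 m
1.8×10⁻⁴ × 200 × 0.9 = 0.03240 m
Δh = 0.07140 + 0.03240 = 0.10380 m ≈ 0.10 m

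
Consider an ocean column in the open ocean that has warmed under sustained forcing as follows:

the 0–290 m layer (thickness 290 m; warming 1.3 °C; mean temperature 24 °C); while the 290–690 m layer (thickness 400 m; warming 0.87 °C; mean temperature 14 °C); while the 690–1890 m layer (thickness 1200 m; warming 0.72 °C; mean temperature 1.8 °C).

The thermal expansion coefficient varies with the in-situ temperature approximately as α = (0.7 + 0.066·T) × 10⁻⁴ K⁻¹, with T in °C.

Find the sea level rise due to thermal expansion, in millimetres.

about 213 mm

Layer 1: α = (0.7 + 0.066×24)×10⁻⁴ = 2.284×10⁻⁴ K⁻¹
Layer 2: α = (0.7 + 0.066×14)×10⁻⁴ = 1.624×10⁻⁴ K⁻¹
Layer 3: α = (0.7 + 0.066×1.8)×10⁻⁴ = 0.8188×10⁻⁴ K⁻¹
Layer 1: 1.3 × 2.284×10⁻⁴ × 290 = 0.0861068 m
290–690 m: 1.624×10⁻⁴ × 0.87 × 400 = 0.0565152 m
0.72 × 1200 × 0.8188×10⁻⁴ = 0.07074432 m
Δh = 0.0861068 + 0.0565152 + 0.07074432 = 0.21336632 m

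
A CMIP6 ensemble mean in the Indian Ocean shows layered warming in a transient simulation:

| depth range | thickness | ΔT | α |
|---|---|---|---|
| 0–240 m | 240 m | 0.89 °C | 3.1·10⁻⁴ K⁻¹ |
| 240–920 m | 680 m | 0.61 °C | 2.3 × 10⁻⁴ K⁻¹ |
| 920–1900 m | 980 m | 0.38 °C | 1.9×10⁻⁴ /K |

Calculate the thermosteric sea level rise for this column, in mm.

232 mm

0–240 m: 0.89 × 240 × 3.1×10⁻⁴ = 0.066216 m
2.3×10⁻⁴ × 680 × 0.61 = 0.095404 m
Layer 3: 1.9×10⁻⁴ × 0.38 × 980 = 0.070756 m
Δh = 0.066216 + 0.095404 + 0.070756 = 0.232376 m ≈ 232 mm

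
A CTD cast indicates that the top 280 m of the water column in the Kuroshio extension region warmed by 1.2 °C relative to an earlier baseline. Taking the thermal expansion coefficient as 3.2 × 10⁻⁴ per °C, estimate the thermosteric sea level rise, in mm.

Δh = αΔT·H = 3.2×10⁻⁴ × 1.2 × 280 = 0.10752 m

about 108 mm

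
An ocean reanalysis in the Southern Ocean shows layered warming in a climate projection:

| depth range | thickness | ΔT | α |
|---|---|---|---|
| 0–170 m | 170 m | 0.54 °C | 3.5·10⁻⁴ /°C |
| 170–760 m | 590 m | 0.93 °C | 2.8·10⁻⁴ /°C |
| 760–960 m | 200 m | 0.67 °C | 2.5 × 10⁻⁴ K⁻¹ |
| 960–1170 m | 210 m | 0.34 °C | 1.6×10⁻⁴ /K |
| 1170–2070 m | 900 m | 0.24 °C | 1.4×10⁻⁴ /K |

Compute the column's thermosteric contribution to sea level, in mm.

Δh ≈ 261 mm

Layer 1: 170 × 3.5×10⁻⁴ × 0.54 = 0.03213 m
590 × 0.93 × 2.8×10⁻⁴ = 0.153636 m
760–960 m: 200 × 2.5×10⁻⁴ × 0.67 = 0.03350 m
Layer 4: 1.6×10⁻⁴ × 0.34 × 210 = 0.011424 m
Layer 5: 1.4×10⁻⁴ × 900 × 0.24 = 0.03024 m
Δh = 0.03213 + 0.153636 + 0.03350 + 0.011424 + 0.03024 = 0.26093 m ≈ 261 mm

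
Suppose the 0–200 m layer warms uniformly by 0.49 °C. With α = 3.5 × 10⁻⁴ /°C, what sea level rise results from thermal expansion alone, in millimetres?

Δh = αΔT·H = 3.5×10⁻⁴ × 0.49 × 200 = 0.03430 m

Δh ≈ 34.3 mm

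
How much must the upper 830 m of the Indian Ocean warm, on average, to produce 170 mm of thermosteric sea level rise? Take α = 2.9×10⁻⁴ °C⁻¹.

ΔT = Δh/(αH) = 0.17 / (2.9×10⁻⁴ × 830) ≈ 0.7063 K

0.706 K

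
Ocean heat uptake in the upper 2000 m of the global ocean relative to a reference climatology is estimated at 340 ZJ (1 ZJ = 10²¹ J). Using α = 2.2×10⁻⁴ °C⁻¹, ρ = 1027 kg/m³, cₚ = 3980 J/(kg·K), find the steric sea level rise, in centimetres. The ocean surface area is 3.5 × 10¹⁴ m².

Per unit area: Q = 340×10²¹ / (3.5×10¹⁴) ≈ 9.714×10⁸ J/m²
Δh = αQ/(ρcₚ) = 2.2×10⁻⁴ × 9.714×10⁸ / (1027 × 3980) ≈ 0.052284 m

Δh = 5.23 cm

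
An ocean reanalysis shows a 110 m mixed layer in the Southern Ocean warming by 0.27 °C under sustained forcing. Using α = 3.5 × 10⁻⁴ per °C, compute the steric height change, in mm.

Δh ≈ 10.4 mm

Δh = αΔT·H = 3.5×10⁻⁴ × 0.27 × 110 = 0.010395 m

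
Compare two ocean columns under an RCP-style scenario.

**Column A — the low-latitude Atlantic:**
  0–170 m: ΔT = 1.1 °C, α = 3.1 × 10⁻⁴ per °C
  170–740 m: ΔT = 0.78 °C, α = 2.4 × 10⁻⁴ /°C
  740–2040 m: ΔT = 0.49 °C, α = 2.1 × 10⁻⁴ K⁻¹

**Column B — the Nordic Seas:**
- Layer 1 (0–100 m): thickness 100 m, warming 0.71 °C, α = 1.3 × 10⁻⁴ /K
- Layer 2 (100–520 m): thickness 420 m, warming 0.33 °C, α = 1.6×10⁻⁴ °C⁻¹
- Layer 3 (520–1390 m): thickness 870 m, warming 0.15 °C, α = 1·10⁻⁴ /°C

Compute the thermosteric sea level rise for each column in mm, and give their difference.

A 3.1×10⁻⁴ × 1.1 × 170 = 0.05797 m
A 570 × 0.78 × 2.4×10⁻⁴ = 0.106704 m
A 740–2040 m: 2.1×10⁻⁴ × 0.49 × 1300 = 0.13377 m
A total: 0.298444 m
B 0–100 m: 100 × 0.71 × 1.3×10⁻⁴ = 0.00923 m
B 420 × 1.6×10⁻⁴ × 0.33 = 0.022176 m
B 520–1390 m: 870 × 0.15 × 1×10⁻⁴ = 0.01305 m
B total: 0.044456 m
Difference: 0.298444 − 0.044456 = 0.253988 m

Δh_A ≈ 298 mm, Δh_B ≈ 44.5 mm; difference ≈ 254 mm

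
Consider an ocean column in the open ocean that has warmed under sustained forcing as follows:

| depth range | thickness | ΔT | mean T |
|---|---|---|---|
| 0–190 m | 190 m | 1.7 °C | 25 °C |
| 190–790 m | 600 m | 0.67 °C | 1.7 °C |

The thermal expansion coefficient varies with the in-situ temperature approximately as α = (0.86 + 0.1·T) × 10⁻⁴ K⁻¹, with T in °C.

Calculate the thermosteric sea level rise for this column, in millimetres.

150 mm

Layer 1: α = (0.86 + 0.1×25)×10⁻⁴ = 3.36×10⁻⁴ K⁻¹
Layer 2: α = (0.86 + 0.1×1.7)×10⁻⁴ = 1.03×10⁻⁴ K⁻¹
0–190 m: 190 × 1.7 × 3.36×10⁻⁴ = 0.108528 m
Layer 2: 1.03×10⁻⁴ × 0.67 × 600 = 0.041406 m
Δh = 0.108528 + 0.041406 = 0.149934 m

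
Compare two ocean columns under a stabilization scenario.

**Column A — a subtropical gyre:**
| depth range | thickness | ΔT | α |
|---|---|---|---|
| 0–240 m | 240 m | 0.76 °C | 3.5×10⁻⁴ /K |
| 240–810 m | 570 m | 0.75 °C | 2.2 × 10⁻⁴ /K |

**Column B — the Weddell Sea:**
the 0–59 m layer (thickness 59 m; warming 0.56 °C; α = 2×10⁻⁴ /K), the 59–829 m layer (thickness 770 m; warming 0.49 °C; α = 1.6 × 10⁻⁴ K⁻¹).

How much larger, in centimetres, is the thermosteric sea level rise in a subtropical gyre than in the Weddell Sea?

9.1 cm larger

A 0–240 m: 0.76 × 240 × 3.5×10⁻⁴ = 0.06384 m
A 570 × 2.2×10⁻⁴ × 0.75 = 0.09405 m
A total: 0.15789 m
B Layer 1: 0.56 × 59 × 2×10⁻⁴ = 0.006608 m
B 59–829 m: 770 × 1.6×10⁻⁴ × 0.49 = 0.060368 m
B total: 0.066976 m
Difference: 0.15789 − 0.066976 = 0.090914 m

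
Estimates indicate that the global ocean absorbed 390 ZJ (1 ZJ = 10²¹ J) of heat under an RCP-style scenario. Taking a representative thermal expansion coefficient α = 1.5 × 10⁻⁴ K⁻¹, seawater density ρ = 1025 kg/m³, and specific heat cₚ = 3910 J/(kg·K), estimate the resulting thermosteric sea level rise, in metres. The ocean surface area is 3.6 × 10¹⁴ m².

Per unit area: Q = 390×10²¹ / (3.6×10¹⁴) ≈ 1.083×10⁹ J/m²
Δh = αQ/(ρcₚ) = 1.5×10⁻⁴ × 1.083×10⁹ / (1025 × 3910) ≈ 0.040534 m

0.041 m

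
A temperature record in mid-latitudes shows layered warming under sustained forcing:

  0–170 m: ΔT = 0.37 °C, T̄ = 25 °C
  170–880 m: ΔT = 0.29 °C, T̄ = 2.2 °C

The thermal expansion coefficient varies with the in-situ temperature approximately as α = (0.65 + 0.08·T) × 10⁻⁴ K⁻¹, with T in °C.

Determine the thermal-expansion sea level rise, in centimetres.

Layer 1: α = (0.65 + 0.08×25)×10⁻⁴ = 2.65×10⁻⁴ K⁻¹
Layer 2: α = (0.65 + 0.08×2.2)×10⁻⁴ = 0.826×10⁻⁴ K⁻¹
0–170 m: 170 × 0.37 × 2.65×10⁻⁴ = 0.0166685 m
170–880 m: 710 × 0.29 × 0.826×10⁻⁴ = 0.01700734 m
Δh = 0.0166685 + 0.01700734 = 0.03367584 m

3.37 cm of thermosteric rise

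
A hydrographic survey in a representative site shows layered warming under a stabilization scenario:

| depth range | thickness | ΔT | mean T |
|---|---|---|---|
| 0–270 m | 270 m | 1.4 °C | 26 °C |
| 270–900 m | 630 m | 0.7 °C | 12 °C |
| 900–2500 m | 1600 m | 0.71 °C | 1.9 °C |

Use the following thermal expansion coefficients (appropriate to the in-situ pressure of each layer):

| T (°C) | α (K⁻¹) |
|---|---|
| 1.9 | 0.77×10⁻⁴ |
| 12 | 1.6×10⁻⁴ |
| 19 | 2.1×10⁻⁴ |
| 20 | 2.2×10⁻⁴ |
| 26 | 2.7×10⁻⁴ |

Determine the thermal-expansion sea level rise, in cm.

Δh = 26 cm

Layer 1 at 26 °C → α = 2.7×10⁻⁴ K⁻¹
Layer 2 at 12 °C → α = 1.6×10⁻⁴ K⁻¹
Layer 3 at 1.9 °C → α = 0.77×10⁻⁴ K⁻¹
1.4 × 2.7×10⁻⁴ × 270 = 0.10206 m
Layer 2: 0.7 × 630 × 1.6×10⁻⁴ = 0.07056 m
1600 × 0.77×10⁻⁴ × 0.71 = 0.087472 m
Δh = 0.10206 + 0.07056 + 0.087472 = 0.260092 m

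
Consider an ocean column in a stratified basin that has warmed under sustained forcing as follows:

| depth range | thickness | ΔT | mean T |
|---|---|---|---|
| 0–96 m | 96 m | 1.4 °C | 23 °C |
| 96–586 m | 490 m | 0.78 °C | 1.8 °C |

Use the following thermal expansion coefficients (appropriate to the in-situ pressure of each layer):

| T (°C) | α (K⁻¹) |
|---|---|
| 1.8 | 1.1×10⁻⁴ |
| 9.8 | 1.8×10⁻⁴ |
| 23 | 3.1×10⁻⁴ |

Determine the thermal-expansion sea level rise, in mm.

Layer 1 at 23 °C → α = 3.1×10⁻⁴ K⁻¹
Layer 2 at 1.8 °C → α = 1.1×10⁻⁴ K⁻¹
1.4 × 3.1×10⁻⁴ × 96 = 0.041664 m
0.78 × 1.1×10⁻⁴ × 490 = 0.042042 m
Δh = 0.041664 + 0.042042 = 0.083706 m

about 83.7 mm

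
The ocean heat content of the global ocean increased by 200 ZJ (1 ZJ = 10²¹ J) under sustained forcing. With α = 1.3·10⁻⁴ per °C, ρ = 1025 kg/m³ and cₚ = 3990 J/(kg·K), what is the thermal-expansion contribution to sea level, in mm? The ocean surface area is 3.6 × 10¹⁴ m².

Δh ≈ 17.7 mm

Per unit area: Q = 200×10²¹ / (3.6×10¹⁴) ≈ 5.556×10⁸ J/m²
Δh = αQ/(ρcₚ) = 1.3×10⁻⁴ × 5.556×10⁸ / (1025 × 3990) ≈ 0.017661 m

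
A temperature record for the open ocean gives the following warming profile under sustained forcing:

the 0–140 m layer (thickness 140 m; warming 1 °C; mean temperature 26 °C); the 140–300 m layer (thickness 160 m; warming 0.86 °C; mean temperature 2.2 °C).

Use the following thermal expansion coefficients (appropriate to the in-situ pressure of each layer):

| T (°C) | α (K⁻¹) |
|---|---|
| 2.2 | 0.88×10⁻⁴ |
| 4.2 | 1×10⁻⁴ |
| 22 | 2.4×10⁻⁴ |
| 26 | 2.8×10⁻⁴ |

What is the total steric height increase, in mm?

Layer 1 at 26 °C → α = 2.8×10⁻⁴ K⁻¹
Layer 2 at 2.2 °C → α = 0.88×10⁻⁴ K⁻¹
1 × 140 × 2.8×10⁻⁴ = 0.03920 m
140–300 m: 160 × 0.86 × 0.88×10⁻⁴ = 0.0121088 m
Δh = 0.03920 + 0.0121088 = 0.0513088 m ≈ 51 mm

Δh = 51 mm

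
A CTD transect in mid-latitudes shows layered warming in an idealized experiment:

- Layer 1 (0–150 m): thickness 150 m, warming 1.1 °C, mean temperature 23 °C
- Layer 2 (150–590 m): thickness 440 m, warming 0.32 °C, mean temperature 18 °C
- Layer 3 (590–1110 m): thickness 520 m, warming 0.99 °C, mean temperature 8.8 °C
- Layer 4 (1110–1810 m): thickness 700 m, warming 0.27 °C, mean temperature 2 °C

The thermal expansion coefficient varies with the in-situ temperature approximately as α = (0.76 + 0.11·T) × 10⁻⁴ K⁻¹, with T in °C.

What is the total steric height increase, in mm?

Layer 1: α = (0.76 + 0.11×23)×10⁻⁴ = 3.29×10⁻⁴ K⁻¹
Layer 2: α = (0.76 + 0.11×18)×10⁻⁴ = 2.74×10⁻⁴ K⁻¹
Layer 3: α = (0.76 + 0.11×8.8)×10⁻⁴ = 1.728×10⁻⁴ K⁻¹
Layer 4: α = (0.76 + 0.11×2)×10⁻⁴ = 0.98×10⁻⁴ K⁻¹
Layer 1: 1.1 × 150 × 3.29×10⁻⁴ = 0.054285 m
150–590 m: 440 × 2.74×10⁻⁴ × 0.32 = 0.0385792 m
1.728×10⁻⁴ × 0.99 × 520 = 0.08895744 m
Layer 4: 0.27 × 700 × 0.98×10⁻⁴ = 0.018522 m
Δh = 0.054285 + 0.0385792 + 0.08895744 + 0.018522 = 0.20034364 m

200 mm of thermosteric rise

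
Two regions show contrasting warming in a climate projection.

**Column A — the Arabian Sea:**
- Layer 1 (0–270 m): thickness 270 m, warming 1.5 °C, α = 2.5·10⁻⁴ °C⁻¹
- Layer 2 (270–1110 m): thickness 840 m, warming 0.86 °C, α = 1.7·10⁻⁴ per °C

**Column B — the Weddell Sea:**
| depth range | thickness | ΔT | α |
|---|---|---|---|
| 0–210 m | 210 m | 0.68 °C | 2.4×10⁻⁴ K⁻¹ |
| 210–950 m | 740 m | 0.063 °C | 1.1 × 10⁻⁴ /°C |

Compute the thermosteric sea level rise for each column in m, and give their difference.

Δh_A ≈ 0.22 m, Δh_B ≈ 0.039 m; difference ≈ 0.18 m

A 2.5×10⁻⁴ × 270 × 1.5 = 0.10125 m
A Layer 2: 840 × 1.7×10⁻⁴ × 0.86 = 0.122808 m
A total: 0.224058 m
B 0–210 m: 0.68 × 210 × 2.4×10⁻⁴ = 0.034272 m
B 1.1×10⁻⁴ × 740 × 0.063 = 0.0051282 m
B total: 0.0394002 m
Difference: 0.224058 − 0.0394002 = 0.1846578 m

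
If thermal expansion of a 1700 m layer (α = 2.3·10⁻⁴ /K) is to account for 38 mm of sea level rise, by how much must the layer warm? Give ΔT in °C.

ΔT = Δh/(αH) = 0.038 / (2.3×10⁻⁴ × 1700) ≈ 0.09719 °C

ΔT ≈ 0.0972 °C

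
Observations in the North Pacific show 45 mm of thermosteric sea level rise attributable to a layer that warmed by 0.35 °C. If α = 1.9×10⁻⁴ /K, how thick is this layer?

H = Δh/(αΔT) = 0.045 / (1.9×10⁻⁴ × 0.35) ≈ 676.7 m

H ≈ 677 m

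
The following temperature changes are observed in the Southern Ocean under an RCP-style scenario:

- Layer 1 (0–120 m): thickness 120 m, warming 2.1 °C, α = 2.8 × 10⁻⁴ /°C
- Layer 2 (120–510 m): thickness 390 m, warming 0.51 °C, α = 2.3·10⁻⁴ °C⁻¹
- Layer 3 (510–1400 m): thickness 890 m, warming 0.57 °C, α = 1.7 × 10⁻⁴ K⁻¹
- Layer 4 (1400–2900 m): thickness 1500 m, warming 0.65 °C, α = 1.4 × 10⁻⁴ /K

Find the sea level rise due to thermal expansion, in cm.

about 34 cm

Layer 1: 120 × 2.1 × 2.8×10⁻⁴ = 0.07056 m
120–510 m: 390 × 0.51 × 2.3×10⁻⁴ = 0.045747 m
510–1400 m: 0.57 × 1.7×10⁻⁴ × 890 = 0.086241 m
Layer 4: 1500 × 1.4×10⁻⁴ × 0.65 = 0.13650 m
Δh = 0.07056 + 0.045747 + 0.086241 + 0.13650 = 0.339048 m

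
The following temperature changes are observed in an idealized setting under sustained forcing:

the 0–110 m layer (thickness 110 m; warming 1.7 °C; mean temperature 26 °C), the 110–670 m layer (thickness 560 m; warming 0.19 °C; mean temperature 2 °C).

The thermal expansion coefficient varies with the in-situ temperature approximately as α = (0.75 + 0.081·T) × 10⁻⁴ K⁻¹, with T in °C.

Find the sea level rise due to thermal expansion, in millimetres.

63 mm of thermosteric rise

Layer 1: α = (0.75 + 0.081×26)×10⁻⁴ = 2.856×10⁻⁴ K⁻¹
Layer 2: α = (0.75 + 0.081×2)×10⁻⁴ = 0.912×10⁻⁴ K⁻¹
2.856×10⁻⁴ × 1.7 × 110 = 0.0534072 m
110–670 m: 0.912×10⁻⁴ × 560 × 0.19 = 0.00970368 m
Δh = 0.0534072 + 0.00970368 = 0.06311088 m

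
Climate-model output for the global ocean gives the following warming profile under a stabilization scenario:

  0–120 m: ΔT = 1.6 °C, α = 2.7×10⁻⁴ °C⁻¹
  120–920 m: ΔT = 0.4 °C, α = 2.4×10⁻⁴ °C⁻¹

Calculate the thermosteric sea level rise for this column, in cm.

0–120 m: 2.7×10⁻⁴ × 120 × 1.6 = 0.05184 m
800 × 2.4×10⁻⁴ × 0.4 = 0.07680 m
Δh = 0.05184 + 0.07680 = 0.12864 m ≈ 12.9 cm

Δh ≈ 12.9 cm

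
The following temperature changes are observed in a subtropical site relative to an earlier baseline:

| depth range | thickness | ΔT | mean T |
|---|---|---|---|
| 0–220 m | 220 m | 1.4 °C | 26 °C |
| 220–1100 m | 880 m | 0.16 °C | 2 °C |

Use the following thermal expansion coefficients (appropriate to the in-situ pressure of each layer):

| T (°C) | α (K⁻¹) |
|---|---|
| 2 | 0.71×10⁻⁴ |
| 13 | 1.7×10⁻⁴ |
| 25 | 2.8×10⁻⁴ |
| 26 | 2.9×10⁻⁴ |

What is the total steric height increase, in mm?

Layer 1 at 26 °C → α = 2.9×10⁻⁴ K⁻¹
Layer 2 at 2 °C → α = 0.71×10⁻⁴ K⁻¹
1.4 × 220 × 2.9×10⁻⁴ = 0.08932 m
Layer 2: 880 × 0.71×10⁻⁴ × 0.16 = 0.0099968 m
Δh = 0.08932 + 0.0099968 = 0.0993168 m

Δh = 99.3 mm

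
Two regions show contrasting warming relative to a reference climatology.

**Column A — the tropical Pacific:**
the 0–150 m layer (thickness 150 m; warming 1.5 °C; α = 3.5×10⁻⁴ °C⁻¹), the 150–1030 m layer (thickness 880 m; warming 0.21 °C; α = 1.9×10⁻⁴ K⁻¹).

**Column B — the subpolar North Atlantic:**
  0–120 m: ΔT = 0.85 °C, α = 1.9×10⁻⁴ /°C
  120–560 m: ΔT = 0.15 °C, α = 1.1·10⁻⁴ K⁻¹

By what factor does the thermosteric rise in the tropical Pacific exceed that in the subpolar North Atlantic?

A 3.5×10⁻⁴ × 150 × 1.5 = 0.07875 m
A 150–1030 m: 1.9×10⁻⁴ × 880 × 0.21 = 0.035112 m
A total: 0.113862 m
B 0.85 × 1.9×10⁻⁴ × 120 = 0.01938 m
B Layer 2: 440 × 1.1×10⁻⁴ × 0.15 = 0.00726 m
B total: 0.02664 m
Ratio: 0.113862 / 0.02664 ≈ 4.274

≈ 4.27×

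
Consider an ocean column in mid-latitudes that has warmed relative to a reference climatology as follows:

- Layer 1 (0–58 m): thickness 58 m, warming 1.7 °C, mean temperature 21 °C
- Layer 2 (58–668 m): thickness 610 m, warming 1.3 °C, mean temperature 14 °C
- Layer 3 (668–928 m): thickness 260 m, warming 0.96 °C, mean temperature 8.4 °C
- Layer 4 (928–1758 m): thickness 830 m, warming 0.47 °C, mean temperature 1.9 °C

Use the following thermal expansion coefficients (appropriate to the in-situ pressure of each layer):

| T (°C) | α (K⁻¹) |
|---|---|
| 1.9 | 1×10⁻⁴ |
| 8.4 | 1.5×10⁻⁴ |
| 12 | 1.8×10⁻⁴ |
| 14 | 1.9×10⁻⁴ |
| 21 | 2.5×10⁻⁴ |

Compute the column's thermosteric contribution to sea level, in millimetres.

about 252 mm

Layer 1 at 21 °C → α = 2.5×10⁻⁴ K⁻¹
Layer 2 at 14 °C → α = 1.9×10⁻⁴ K⁻¹
Layer 3 at 8.4 °C → α = 1.5×10⁻⁴ K⁻¹
Layer 4 at 1.9 °C → α = 1×10⁻⁴ K⁻¹
1.7 × 58 × 2.5×10⁻⁴ = 0.02465 m
58–668 m: 1.3 × 1.9×10⁻⁴ × 610 = 0.15067 m
668–928 m: 1.5×10⁻⁴ × 0.96 × 260 = 0.03744 m
0.47 × 830 × 1×10⁻⁴ = 0.03901 m
Δh = 0.02465 + 0.15067 + 0.03744 + 0.03901 = 0.25177 m ≈ 252 mm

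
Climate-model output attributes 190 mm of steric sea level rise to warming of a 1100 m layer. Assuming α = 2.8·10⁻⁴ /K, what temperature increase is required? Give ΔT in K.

about 0.62 K

ΔT = Δh/(αH) = 0.19 / (2.8×10⁻⁴ × 1100) ≈ 0.6169 K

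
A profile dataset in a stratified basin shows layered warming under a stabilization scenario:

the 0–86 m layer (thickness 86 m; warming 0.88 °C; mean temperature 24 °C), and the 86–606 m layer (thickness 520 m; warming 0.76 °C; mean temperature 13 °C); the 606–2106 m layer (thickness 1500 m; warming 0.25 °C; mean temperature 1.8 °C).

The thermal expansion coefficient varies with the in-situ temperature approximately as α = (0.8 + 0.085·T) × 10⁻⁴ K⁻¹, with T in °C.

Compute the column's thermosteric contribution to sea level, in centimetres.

Layer 1: α = (0.8 + 0.085×24)×10⁻⁴ = 2.84×10⁻⁴ K⁻¹
Layer 2: α = (0.8 + 0.085×13)×10⁻⁴ = 1.905×10⁻⁴ K⁻¹
Layer 3: α = (0.8 + 0.085×1.8)×10⁻⁴ = 0.953×10⁻⁴ K⁻¹
86 × 0.88 × 2.84×10⁻⁴ = 0.02149312 m
86–606 m: 1.905×10⁻⁴ × 0.76 × 520 = 0.0752856 m
Layer 3: 1500 × 0.953×10⁻⁴ × 0.25 = 0.0357375 m
Δh = 0.02149312 + 0.0752856 + 0.0357375 = 0.13251622 m

Δh ≈ 13.3 cm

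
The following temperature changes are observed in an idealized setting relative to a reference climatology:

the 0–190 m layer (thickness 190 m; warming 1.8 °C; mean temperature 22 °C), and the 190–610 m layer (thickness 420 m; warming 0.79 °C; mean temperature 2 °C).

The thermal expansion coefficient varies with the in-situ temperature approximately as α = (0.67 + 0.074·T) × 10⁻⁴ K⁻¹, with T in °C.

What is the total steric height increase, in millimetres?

106 mm

Layer 1: α = (0.67 + 0.074×22)×10⁻⁴ = 2.298×10⁻⁴ K⁻¹
Layer 2: α = (0.67 + 0.074×2)×10⁻⁴ = 0.818×10⁻⁴ K⁻¹
1.8 × 2.298×10⁻⁴ × 190 = 0.0785916 m
0.79 × 0.818×10⁻⁴ × 420 = 0.02714124 m
Δh = 0.0785916 + 0.02714124 = 0.10573284 m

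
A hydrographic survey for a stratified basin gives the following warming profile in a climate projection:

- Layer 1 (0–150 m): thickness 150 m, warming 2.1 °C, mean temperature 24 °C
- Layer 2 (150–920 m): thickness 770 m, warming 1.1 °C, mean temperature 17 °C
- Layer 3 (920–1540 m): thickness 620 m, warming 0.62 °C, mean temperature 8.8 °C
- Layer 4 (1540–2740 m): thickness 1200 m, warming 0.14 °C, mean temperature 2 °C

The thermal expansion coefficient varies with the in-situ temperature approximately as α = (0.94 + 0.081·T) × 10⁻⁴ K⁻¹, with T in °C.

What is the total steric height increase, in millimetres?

Layer 1: α = (0.94 + 0.081×24)×10⁻⁴ = 2.884×10⁻⁴ K⁻¹
Layer 2: α = (0.94 + 0.081×17)×10⁻⁴ = 2.317×10⁻⁴ K⁻¹
Layer 3: α = (0.94 + 0.081×8.8)×10⁻⁴ = 1.6528×10⁻⁴ K⁻¹
Layer 4: α = (0.94 + 0.081×2)×10⁻⁴ = 1.102×10⁻⁴ K⁻¹
150 × 2.1 × 2.884×10⁻⁴ = 0.090846 m
150–920 m: 2.317×10⁻⁴ × 1.1 × 770 = 0.1962499 m
Layer 3: 620 × 1.6528×10⁻⁴ × 0.62 = 0.063533632 m
Layer 4: 1200 × 1.102×10⁻⁴ × 0.14 = 0.0185136 m
Δh = 0.090846 + 0.1962499 + 0.063533632 + 0.0185136 = 0.369143132 m ≈ 370 mm

370 mm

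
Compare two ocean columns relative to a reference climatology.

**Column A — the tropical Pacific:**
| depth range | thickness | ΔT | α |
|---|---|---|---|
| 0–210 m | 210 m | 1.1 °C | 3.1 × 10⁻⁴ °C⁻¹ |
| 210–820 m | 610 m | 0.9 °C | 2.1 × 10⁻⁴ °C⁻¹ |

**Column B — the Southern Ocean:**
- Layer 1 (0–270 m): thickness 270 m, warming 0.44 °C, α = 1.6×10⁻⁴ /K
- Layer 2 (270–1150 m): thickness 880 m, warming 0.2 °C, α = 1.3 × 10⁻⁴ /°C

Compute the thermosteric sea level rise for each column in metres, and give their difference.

A Layer 1: 3.1×10⁻⁴ × 210 × 1.1 = 0.07161 m
A 0.9 × 2.1×10⁻⁴ × 610 = 0.11529 m
A total: 0.18690 m
B 270 × 0.44 × 1.6×10⁻⁴ = 0.019008 m
B 880 × 1.3×10⁻⁴ × 0.2 = 0.02288 m
B total: 0.041888 m
Difference: 0.18690 − 0.041888 = 0.145012 m

Δh_A ≈ 0.19 m, Δh_B ≈ 0.042 m; difference ≈ 0.15 m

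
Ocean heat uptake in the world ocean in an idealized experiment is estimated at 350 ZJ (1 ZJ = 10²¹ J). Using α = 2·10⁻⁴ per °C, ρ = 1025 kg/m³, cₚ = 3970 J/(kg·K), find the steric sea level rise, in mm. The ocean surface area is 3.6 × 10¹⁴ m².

Δh = 48 mm

Per unit area: Q = 350×10²¹ / (3.6×10¹⁴) ≈ 9.722×10⁸ J/m²
Δh = αQ/(ρcₚ) = 2×10⁻⁴ × 9.722×10⁸ / (1025 × 3970) ≈ 0.047783 m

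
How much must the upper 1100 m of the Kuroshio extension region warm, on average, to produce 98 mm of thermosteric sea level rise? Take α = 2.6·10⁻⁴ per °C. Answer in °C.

ΔT = Δh/(αH) = 0.098 / (2.6×10⁻⁴ × 1100) ≈ 0.3427 °C

about 0.34 °C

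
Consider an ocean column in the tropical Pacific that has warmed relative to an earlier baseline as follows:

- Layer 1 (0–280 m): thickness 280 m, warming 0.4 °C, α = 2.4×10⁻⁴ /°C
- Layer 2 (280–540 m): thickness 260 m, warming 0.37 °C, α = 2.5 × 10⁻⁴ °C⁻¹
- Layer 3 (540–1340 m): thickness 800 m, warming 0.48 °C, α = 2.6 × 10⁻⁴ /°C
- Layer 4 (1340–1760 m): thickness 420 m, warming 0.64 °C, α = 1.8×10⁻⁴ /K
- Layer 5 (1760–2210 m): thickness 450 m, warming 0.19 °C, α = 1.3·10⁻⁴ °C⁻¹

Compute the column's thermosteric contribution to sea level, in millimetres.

Δh ≈ 210 mm

280 × 0.4 × 2.4×10⁻⁴ = 0.02688 m
280–540 m: 0.37 × 260 × 2.5×10⁻⁴ = 0.02405 m
540–1340 m: 0.48 × 800 × 2.6×10⁻⁴ = 0.09984 m
1340–1760 m: 1.8×10⁻⁴ × 0.64 × 420 = 0.048384 m
1.3×10⁻⁴ × 0.19 × 450 = 0.011115 m
Δh = 0.02688 + 0.02405 + 0.09984 + 0.048384 + 0.011115 = 0.210269 m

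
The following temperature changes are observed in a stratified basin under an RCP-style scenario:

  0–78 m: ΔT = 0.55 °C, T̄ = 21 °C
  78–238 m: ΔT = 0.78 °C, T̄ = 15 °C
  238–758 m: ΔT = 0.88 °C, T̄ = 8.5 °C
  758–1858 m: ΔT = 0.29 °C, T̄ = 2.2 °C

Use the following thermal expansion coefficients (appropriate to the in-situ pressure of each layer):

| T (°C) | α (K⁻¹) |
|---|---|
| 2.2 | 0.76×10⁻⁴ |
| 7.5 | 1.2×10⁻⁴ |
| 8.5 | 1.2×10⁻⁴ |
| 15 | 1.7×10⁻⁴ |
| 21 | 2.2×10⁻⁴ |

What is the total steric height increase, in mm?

Δh ≈ 110 mm

Layer 1 at 21 °C → α = 2.2×10⁻⁴ K⁻¹
Layer 2 at 15 °C → α = 1.7×10⁻⁴ K⁻¹
Layer 3 at 8.5 °C → α = 1.2×10⁻⁴ K⁻¹
Layer 4 at 2.2 °C → α = 0.76×10⁻⁴ K⁻¹
0–78 m: 78 × 0.55 × 2.2×10⁻⁴ = 0.009438 m
78–238 m: 160 × 1.7×10⁻⁴ × 0.78 = 0.021216 m
238–758 m: 1.2×10⁻⁴ × 520 × 0.88 = 0.054912 m
758–1858 m: 1100 × 0.76×10⁻⁴ × 0.29 = 0.024244 m
Δh = 0.009438 + 0.021216 + 0.054912 + 0.024244 = 0.10981 m ≈ 110 mm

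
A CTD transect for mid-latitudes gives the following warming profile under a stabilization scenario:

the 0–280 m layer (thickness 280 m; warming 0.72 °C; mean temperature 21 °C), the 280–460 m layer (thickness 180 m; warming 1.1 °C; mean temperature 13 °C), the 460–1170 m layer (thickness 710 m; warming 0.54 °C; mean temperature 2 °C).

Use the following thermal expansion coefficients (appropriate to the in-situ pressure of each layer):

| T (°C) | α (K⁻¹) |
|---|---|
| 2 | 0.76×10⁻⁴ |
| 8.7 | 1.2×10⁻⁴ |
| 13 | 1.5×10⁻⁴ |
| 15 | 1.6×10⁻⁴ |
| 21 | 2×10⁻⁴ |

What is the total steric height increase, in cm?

about 9.9 cm

Layer 1 at 21 °C → α = 2×10⁻⁴ K⁻¹
Layer 2 at 13 °C → α = 1.5×10⁻⁴ K⁻¹
Layer 3 at 2 °C → α = 0.76×10⁻⁴ K⁻¹
0–280 m: 0.72 × 280 × 2×10⁻⁴ = 0.04032 m
280–460 m: 1.5×10⁻⁴ × 1.1 × 180 = 0.02970 m
460–1170 m: 0.76×10⁻⁴ × 710 × 0.54 = 0.0291384 m
Δh = 0.04032 + 0.02970 + 0.0291384 = 0.0991584 m ≈ 9.9 cm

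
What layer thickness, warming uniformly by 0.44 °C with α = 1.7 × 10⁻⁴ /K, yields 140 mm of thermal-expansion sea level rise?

about 1870 m

H = Δh/(αΔT) = 0.14 / (1.7×10⁻⁴ × 0.44) ≈ 1872 m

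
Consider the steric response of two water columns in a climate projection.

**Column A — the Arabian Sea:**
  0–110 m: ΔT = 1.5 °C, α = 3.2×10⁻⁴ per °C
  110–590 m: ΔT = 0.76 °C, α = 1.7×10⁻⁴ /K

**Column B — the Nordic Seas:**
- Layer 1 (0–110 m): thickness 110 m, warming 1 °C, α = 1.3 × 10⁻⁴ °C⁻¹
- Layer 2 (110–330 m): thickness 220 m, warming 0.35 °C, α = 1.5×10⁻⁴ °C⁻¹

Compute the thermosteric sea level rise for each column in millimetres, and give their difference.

A 0–110 m: 3.2×10⁻⁴ × 1.5 × 110 = 0.05280 m
A 110–590 m: 0.76 × 480 × 1.7×10⁻⁴ = 0.062016 m
A total: 0.114816 m
B 0–110 m: 1.3×10⁻⁴ × 1 × 110 = 0.01430 m
B 110–330 m: 1.5×10⁻⁴ × 220 × 0.35 = 0.01155 m
B total: 0.02585 m
Difference: 0.114816 − 0.02585 = 0.088966 m

A: 110 mm; B: 26 mm; difference 89 mm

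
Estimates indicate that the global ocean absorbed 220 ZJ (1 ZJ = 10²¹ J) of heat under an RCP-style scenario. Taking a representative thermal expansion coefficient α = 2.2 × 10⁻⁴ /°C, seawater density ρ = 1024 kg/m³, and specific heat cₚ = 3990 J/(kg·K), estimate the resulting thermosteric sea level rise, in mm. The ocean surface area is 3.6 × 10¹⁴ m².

Per unit area: Q = 220×10²¹ / (3.6×10¹⁴) ≈ 6.111×10⁸ J/m²
Δh = αQ/(ρcₚ) = 2.2×10⁻⁴ × 6.111×10⁸ / (1024 × 3990) ≈ 0.032905 m

about 32.9 mm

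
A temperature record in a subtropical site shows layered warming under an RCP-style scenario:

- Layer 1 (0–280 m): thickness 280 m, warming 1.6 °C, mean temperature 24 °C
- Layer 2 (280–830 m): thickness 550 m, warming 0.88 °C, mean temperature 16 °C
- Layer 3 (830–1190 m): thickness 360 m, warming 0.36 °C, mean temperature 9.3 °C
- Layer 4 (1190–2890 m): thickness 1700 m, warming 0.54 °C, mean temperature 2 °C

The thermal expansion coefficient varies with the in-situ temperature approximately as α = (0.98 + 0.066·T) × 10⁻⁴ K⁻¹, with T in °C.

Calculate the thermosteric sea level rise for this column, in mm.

340 mm

Layer 1: α = (0.98 + 0.066×24)×10⁻⁴ = 2.564×10⁻⁴ K⁻¹
Layer 2: α = (0.98 + 0.066×16)×10⁻⁴ = 2.036×10⁻⁴ K⁻¹
Layer 3: α = (0.98 + 0.066×9.3)×10⁻⁴ = 1.5938×10⁻⁴ K⁻¹
Layer 4: α = (0.98 + 0.066×2)×10⁻⁴ = 1.112×10⁻⁴ K⁻¹
0–280 m: 280 × 2.564×10⁻⁴ × 1.6 = 0.1148672 m
Layer 2: 0.88 × 2.036×10⁻⁴ × 550 = 0.0985424 m
830–1190 m: 360 × 1.5938×10⁻⁴ × 0.36 = 0.020655648 m
Layer 4: 0.54 × 1700 × 1.112×10⁻⁴ = 0.1020816 m
Δh = 0.1148672 + 0.0985424 + 0.020655648 + 0.1020816 = 0.336146848 m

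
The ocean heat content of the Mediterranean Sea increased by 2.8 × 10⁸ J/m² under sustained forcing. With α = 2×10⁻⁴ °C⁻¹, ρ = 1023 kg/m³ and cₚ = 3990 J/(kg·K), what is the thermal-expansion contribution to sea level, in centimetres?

Δh = αQ/(ρcₚ) = 2×10⁻⁴ × 2.8×10⁸ / (1023 × 3990) ≈ 0.01372 m

1.37 cm of thermosteric rise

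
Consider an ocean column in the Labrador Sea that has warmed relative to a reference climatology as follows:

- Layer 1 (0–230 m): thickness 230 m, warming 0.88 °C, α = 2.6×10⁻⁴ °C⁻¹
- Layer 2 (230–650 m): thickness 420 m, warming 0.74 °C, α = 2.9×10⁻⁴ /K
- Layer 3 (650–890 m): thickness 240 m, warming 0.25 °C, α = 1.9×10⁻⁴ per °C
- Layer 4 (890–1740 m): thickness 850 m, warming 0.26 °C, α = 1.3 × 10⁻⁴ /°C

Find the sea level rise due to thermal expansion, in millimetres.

180 mm of thermosteric rise

0–230 m: 0.88 × 230 × 2.6×10⁻⁴ = 0.052624 m
230–650 m: 420 × 0.74 × 2.9×10⁻⁴ = 0.090132 m
0.25 × 240 × 1.9×10⁻⁴ = 0.01140 m
Layer 4: 1.3×10⁻⁴ × 0.26 × 850 = 0.02873 m
Δh = 0.052624 + 0.090132 + 0.01140 + 0.02873 = 0.182886 m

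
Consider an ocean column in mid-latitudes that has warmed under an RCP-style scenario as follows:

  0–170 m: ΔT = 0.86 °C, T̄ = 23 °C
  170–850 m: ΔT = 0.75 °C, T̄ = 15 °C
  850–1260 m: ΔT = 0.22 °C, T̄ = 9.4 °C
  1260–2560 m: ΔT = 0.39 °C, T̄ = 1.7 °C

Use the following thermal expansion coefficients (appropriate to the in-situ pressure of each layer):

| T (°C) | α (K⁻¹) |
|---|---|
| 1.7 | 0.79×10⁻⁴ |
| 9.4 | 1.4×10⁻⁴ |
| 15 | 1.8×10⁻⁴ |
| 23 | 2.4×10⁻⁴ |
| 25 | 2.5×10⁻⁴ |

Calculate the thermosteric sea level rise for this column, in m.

0.180 m of thermosteric rise

Layer 1 at 23 °C → α = 2.4×10⁻⁴ K⁻¹
Layer 2 at 15 °C → α = 1.8×10⁻⁴ K⁻¹
Layer 3 at 9.4 °C → α = 1.4×10⁻⁴ K⁻¹
Layer 4 at 1.7 °C → α = 0.79×10⁻⁴ K⁻¹
0.86 × 170 × 2.4×10⁻⁴ = 0.035088 m
170–850 m: 680 × 1.8×10⁻⁴ × 0.75 = 0.09180 m
Layer 3: 1.4×10⁻⁴ × 0.22 × 410 = 0.012628 m
1260–2560 m: 0.39 × 0.79×10⁻⁴ × 1300 = 0.040053 m
Δh = 0.035088 + 0.09180 + 0.012628 + 0.040053 = 0.179569 m ≈ 0.180 m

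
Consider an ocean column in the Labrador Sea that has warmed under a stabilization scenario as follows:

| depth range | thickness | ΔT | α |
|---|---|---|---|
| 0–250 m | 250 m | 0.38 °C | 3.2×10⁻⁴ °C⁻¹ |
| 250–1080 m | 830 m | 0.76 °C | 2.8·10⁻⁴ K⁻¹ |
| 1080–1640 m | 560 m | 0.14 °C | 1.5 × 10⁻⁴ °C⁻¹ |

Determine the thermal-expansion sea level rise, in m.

0.219 m of thermosteric rise

Layer 1: 0.38 × 250 × 3.2×10⁻⁴ = 0.03040 m
250–1080 m: 0.76 × 2.8×10⁻⁴ × 830 = 0.176624 m
Layer 3: 1.5×10⁻⁴ × 560 × 0.14 = 0.01176 m
Δh = 0.03040 + 0.176624 + 0.01176 = 0.218784 m ≈ 0.219 m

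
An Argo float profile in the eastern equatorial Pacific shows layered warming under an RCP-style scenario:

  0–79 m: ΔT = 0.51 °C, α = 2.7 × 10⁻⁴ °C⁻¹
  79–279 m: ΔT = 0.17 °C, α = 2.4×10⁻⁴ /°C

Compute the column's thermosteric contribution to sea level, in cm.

about 1.90 cm

Layer 1: 0.51 × 2.7×10⁻⁴ × 79 = 0.0108783 m
2.4×10⁻⁴ × 0.17 × 200 = 0.00816 m
Δh = 0.0108783 + 0.00816 = 0.0190383 m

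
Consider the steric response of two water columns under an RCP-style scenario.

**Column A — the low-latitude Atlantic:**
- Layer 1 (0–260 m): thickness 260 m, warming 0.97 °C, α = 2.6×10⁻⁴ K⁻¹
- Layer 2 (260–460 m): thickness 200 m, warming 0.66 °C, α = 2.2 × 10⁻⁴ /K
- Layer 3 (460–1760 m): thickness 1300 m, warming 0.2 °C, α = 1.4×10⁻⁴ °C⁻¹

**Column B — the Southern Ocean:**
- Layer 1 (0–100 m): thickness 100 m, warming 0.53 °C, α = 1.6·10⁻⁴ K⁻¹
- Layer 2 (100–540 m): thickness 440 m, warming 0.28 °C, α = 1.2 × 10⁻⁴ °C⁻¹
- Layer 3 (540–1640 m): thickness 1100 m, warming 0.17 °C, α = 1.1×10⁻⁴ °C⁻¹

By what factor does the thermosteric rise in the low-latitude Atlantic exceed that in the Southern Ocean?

A Layer 1: 0.97 × 2.6×10⁻⁴ × 260 = 0.065572 m
A 260–460 m: 2.2×10⁻⁴ × 200 × 0.66 = 0.02904 m
A Layer 3: 0.2 × 1.4×10⁻⁴ × 1300 = 0.03640 m
A total: 0.131012 m
B 0–100 m: 1.6×10⁻⁴ × 0.53 × 100 = 0.00848 m
B Layer 2: 1.2×10⁻⁴ × 440 × 0.28 = 0.014784 m
B Layer 3: 1.1×10⁻⁴ × 1100 × 0.17 = 0.02057 m
B total: 0.043834 m
Ratio: 0.131012 / 0.043834 ≈ 2.989

2.99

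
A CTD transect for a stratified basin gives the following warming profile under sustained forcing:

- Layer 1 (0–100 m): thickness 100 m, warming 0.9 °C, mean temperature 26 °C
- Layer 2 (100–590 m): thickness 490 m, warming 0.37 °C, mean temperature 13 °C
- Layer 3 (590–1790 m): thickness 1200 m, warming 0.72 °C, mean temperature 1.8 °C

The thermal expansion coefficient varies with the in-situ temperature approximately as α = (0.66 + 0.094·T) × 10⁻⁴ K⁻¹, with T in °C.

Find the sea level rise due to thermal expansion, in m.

0.13 m

Layer 1: α = (0.66 + 0.094×26)×10⁻⁴ = 3.104×10⁻⁴ K⁻¹
Layer 2: α = (0.66 + 0.094×13)×10⁻⁴ = 1.882×10⁻⁴ K⁻¹
Layer 3: α = (0.66 + 0.094×1.8)×10⁻⁴ = 0.8292×10⁻⁴ K⁻¹
Layer 1: 0.9 × 100 × 3.104×10⁻⁴ = 0.027936 m
490 × 0.37 × 1.882×10⁻⁴ = 0.03412066 m
0.72 × 1200 × 0.8292×10⁻⁴ = 0.07164288 m
Δh = 0.027936 + 0.03412066 + 0.07164288 = 0.13369954 m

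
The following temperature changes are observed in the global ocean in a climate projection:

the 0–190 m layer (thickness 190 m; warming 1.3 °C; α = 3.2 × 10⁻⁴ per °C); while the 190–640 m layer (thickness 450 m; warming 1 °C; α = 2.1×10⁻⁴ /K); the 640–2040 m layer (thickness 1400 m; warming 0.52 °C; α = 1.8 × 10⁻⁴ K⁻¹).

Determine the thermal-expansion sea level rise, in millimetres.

Layer 1: 190 × 1.3 × 3.2×10⁻⁴ = 0.07904 m
2.1×10⁻⁴ × 1 × 450 = 0.09450 m
640–2040 m: 1.8×10⁻⁴ × 0.52 × 1400 = 0.13104 m
Δh = 0.07904 + 0.09450 + 0.13104 = 0.30458 m ≈ 305 mm

Δh = 305 mm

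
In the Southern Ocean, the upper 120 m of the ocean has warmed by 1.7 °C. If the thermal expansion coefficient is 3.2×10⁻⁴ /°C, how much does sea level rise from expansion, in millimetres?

Δh = αΔT·H = 3.2×10⁻⁴ × 1.7 × 120 = 0.06528 m

Δh ≈ 65 mm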